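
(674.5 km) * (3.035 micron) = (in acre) 0.0005059. Check: 1 km = 1000 m, so 674.5 km = 674.5 * 1000 = 674500 m. 1 micron = 1e-06 m, so 3.035 micron = 3.035 * 1e-06 = 3.035e-06 m. Combine: 674500 m * 3.035e-06 m = 2.0471075 m^2. 1 acre = 4046.8564 m^2, so 2.0471075 m^2 = 2.0471075 / 4046.8564 = 0.00050585128 acre ≈ 0.0005059 acre (4 s.f.).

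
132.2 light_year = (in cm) 1 light_year = 9.4607305e+15 m, so 132.2 light_year = 132.2 * 9.4607305e+15 = 1.2507086e+18 m. 1 cm = 0.01 m, so 1.2507086e+18 m = 1.2507086e+18 / 0.01 = 1.2507086e+20 cm ≈ 1.251e+20 cm (4 s.f.). Final answer: 1.251e+20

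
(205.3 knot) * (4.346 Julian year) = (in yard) 1.584e+10. Check: 1 knot = 0.51444444 m/s, so 205.3 knot = 205.3 * 0.51444444 = 105.61544 m/s. 1 Julian year = 31557600 s, so 4.346 Julian year = 4.346 * 31557600 = 1.3714933e+08 s. Combine: 105.61544 m/s * 1.3714933e+08 s = 1.4485087e+10 m. 1 yard = 0.9144 m, so 1.4485087e+10 m = 1.4485087e+10 / 0.9144 = 1.5841084e+10 yard ≈ 1.584e+10 yard (4 s.f.).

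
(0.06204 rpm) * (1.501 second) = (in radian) 1 rpm = 0.10471976 rad/s, so 0.06204 rpm = 0.06204 * 0.10471976 = 0.0064968136 rad/s. 1.501 second = 1.501 s. Combine: 0.0064968136 rad/s * 1.501 s = 0.0097517172 rad. 0.0097517172 rad = 0.0097517172 radian ≈ 0.009752 radian (4 s.f.). Final answer: 0.009752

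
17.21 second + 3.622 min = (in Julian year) 7.432e-06. Check: 17.21 second = 17.21 s. 1 min = 60 s, so 3.622 min = 3.622 * 60 = 217.32 s. Sum: 17.21 + 217.32 = 234.53 s. 1 Julian year = 31557600 s, so 234.53 s = 234.53 / 31557600 = 7.4318072e-06 Julian year ≈ 7.432e-06 Julian year (4 s.f.).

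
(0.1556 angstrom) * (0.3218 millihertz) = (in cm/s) 1 angstrom = 1e-10 m, so 0.1556 angstrom = 0.1556 * 1e-10 = 1.556e-11 m. 1 millihertz = 0.001 Hz, so 0.3218 millihertz = 0.3218 * 0.001 = 0.0003218 Hz. Combine: 1.556e-11 m * 0.0003218 Hz = 5.007208e-15 m/s. 1 cm/s = 0.01 m/s, so 5.007208e-15 m/s = 5.007208e-15 / 0.01 = 5.007208e-13 cm/s ≈ 5.007e-13 cm/s (4 s.f.). Final answer: 5.007e-13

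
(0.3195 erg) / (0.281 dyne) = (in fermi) 1.137e+13. Check: 1 erg = 1e-07 J, so 0.3195 erg = 0.3195 * 1e-07 = 3.195e-08 J. 1 dyne = 1e-05 N, so 0.281 dyne = 0.281 * 1e-05 = 2.81e-06 N. Combine: 3.195e-08 J / 2.81e-06 N = 0.011370107 m. 1 fermi = 1e-15 m, so 0.011370107 m = 0.011370107 / 1e-15 = 1.1370107e+13 fermi ≈ 1.137e+13 fermi (4 s.f.).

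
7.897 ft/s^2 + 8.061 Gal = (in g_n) 0.2537. Check: 1 ft/s^2 = 0.3048 m/s^2, so 7.897 ft/s^2 = 7.897 * 0.3048 = 2.4070056 m/s^2. 1 Gal = 0.01 m/s^2, so 8.061 Gal = 8.061 * 0.01 = 0.08061 m/s^2. Sum: 2.4070056 + 0.08061 = 2.4876156 m/s^2. 1 g_n = 9.80665 m/s^2, so 2.4876156 m/s^2 = 2.4876156 / 9.80665 = 0.2536662 g_n ≈ 0.2537 g_n (4 s.f.).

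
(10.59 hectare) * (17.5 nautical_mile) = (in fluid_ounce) 1 hectare = 10000 m^2, so 10.59 hectare = 10.59 * 10000 = 105900 m^2. 1 nautical_mile = 1852 m, so 17.5 nautical_mile = 17.5 * 1852 = 32410 m. Combine: 105900 m^2 * 32410 m = 3.432219e+09 m^3. 1 fluid_ounce = 2.957353e-05 m^3, so 3.432219e+09 m^3 = 3.432219e+09 / 2.957353e-05 = 1.1605713e+14 fluid_ounce ≈ 1.161e+14 fluid_ounce (4 s.f.). Final answer: 1.161e+14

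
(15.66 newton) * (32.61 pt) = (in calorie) 15.66 newton = 15.66 N. 1 pt = 0.00035277778 m, so 32.61 pt = 32.61 * 0.00035277778 = 0.011504083 m. Combine: 15.66 N * 0.011504083 m = 0.18015395 J. 1 calorie = 4.184 J, so 0.18015395 J = 0.18015395 / 4.184 = 0.043057826 calorie ≈ 0.04306 calorie (4 s.f.). Final answer: 0.04306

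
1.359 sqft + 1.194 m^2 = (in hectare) 0.000132. Check: 1 sqft = 0.09290304 m^2, so 1.359 sqft = 1.359 * 0.09290304 = 0.12625523 m^2. 1.194 m^2 is already in m^2. Sum: 0.12625523 + 1.194 = 1.3202552 m^2. 1 hectare = 10000 m^2, so 1.3202552 m^2 = 1.3202552 / 10000 = 0.00013202552 hectare ≈ 0.000132 hectare (4 s.f.).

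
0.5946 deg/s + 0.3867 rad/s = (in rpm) 1 deg/s = 0.017453293 rad/s, so 0.5946 deg/s = 0.5946 * 0.017453293 = 0.010377728 rad/s. 0.3867 rad/s is already in rad/s. Sum: 0.010377728 + 0.3867 = 0.39707773 rad/s. 1 rpm = 0.10471976 rad/s, so 0.39707773 rad/s = 0.39707773 / 0.10471976 = 3.791813 rpm ≈ 3.792 rpm (4 s.f.). Final answer: 3.792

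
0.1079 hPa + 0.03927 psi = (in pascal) 281.5. Check: 1 hPa = 100 Pa, so 0.1079 hPa = 0.1079 * 100 = 10.79 Pa. 1 psi = 6894.7573 Pa, so 0.03927 psi = 0.03927 * 6894.7573 = 270.75712 Pa. Sum: 10.79 + 270.75712 = 281.54712 Pa. 281.54712 Pa = 281.54712 pascal ≈ 281.5 pascal (4 s.f.).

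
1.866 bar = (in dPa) 1.866e+06. Check: 1 bar = 100000 Pa, so 1.866 bar = 1.866 * 100000 = 186600 Pa. 1 dPa = 0.1 Pa, so 186600 Pa = 186600 / 0.1 = 1866000 dPa ≈ 1.866e+06 dPa (4 s.f.).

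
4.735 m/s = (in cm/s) 473.5. Check: 1 cm/s = 0.01 m/s, so 4.735 m/s = 4.735 / 0.01 = 473.5 cm/s.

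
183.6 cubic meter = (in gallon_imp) 4.039e+04. Check: 183.6 cubic meter = 183.6 m^3. 1 gallon_imp = 0.00454609 m^3, so 183.6 m^3 = 183.6 / 0.00454609 = 40386.354 gallon_imp ≈ 4.039e+04 gallon_imp (4 s.f.).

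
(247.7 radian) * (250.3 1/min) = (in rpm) 247.7 radian = 247.7 rad. 1 1/min = 0.016666667 Hz, so 250.3 1/min = 250.3 * 0.016666667 = 4.1716667 Hz. Combine: 247.7 rad * 4.1716667 Hz = 1033.3218 rad/s. 1 rpm = 0.10471976 rad/s, so 1033.3218 rad/s = 1033.3218 / 0.10471976 = 9867.4967 rpm ≈ 9867 rpm (4 s.f.). Final answer: 9867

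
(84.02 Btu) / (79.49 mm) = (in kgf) 1 Btu = 1055.0559 J, so 84.02 Btu = 84.02 * 1055.0559 = 88645.793 J. 1 mm = 0.001 m, so 79.49 mm = 79.49 * 0.001 = 0.07949 m. Combine: 88645.793 J / 0.07949 m = 1115181.7 N. 1 kgf = 9.80665 N, so 1115181.7 N = 1115181.7 / 9.80665 = 113716.89 kgf ≈ 1.137e+05 kgf (4 s.f.). Final answer: 1.137e+05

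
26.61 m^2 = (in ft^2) 286.4. Check: 1 ft^2 = 0.09290304 m^2, so 26.61 m^2 = 26.61 / 0.09290304 = 286.42766 ft^2 ≈ 286.4 ft^2 (4 s.f.).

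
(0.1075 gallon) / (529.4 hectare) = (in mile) 1 gallon = 0.0037854118 m^3, so 0.1075 gallon = 0.1075 * 0.0037854118 = 0.00040693177 m^3. 1 hectare = 10000 m^2, so 529.4 hectare = 529.4 * 10000 = 5294000 m^2. Combine: 0.00040693177 m^3 / 5294000 m^2 = 7.6866597e-11 m. 1 mile = 1609.344 m, so 7.6866597e-11 m = 7.6866597e-11 / 1609.344 = 4.7762689e-14 mile ≈ 4.776e-14 mile (4 s.f.). Final answer: 4.776e-14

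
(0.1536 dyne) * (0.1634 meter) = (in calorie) 1 dyne = 1e-05 N, so 0.1536 dyne = 0.1536 * 1e-05 = 1.536e-06 N. 0.1634 meter = 0.1634 m. Combine: 1.536e-06 N * 0.1634 m = 2.509824e-07 J. 1 calorie = 4.184 J, so 2.509824e-07 J = 2.509824e-07 / 4.184 = 5.9986233e-08 calorie ≈ 5.999e-08 calorie (4 s.f.). Final answer: 5.999e-08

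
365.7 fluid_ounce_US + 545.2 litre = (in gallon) 146.9. Check: 1 fluid_ounce_US = 2.957353e-05 m^3, so 365.7 fluid_ounce_US = 365.7 * 2.957353e-05 = 0.01081504 m^3. 1 litre = 0.001 m^3, so 545.2 litre = 545.2 * 0.001 = 0.5452 m^3. Sum: 0.01081504 + 0.5452 = 0.55601504 m^3. 1 gallon = 0.0037854118 m^3, so 0.55601504 m^3 = 0.55601504 / 0.0037854118 = 146.88363 gallon ≈ 146.9 gallon (4 s.f.).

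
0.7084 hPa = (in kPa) 1 hPa = 100 Pa, so 0.7084 hPa = 0.7084 * 100 = 70.84 Pa. 1 kPa = 1000 Pa, so 70.84 Pa = 70.84 / 1000 = 0.07084 kPa. Final answer: 0.07084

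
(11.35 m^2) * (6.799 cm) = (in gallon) 11.35 m^2 is already in m^2. 1 cm = 0.01 m, so 6.799 cm = 6.799 * 0.01 = 0.06799 m. Combine: 11.35 m^2 * 0.06799 m = 0.7716865 m^3. 1 gallon = 0.0037854118 m^3, so 0.7716865 m^3 = 0.7716865 / 0.0037854118 = 203.85801 gallon ≈ 203.9 gallon (4 s.f.). Final answer: 203.9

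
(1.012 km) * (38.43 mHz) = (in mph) 87. Check: 1 km = 1000 m, so 1.012 km = 1.012 * 1000 = 1012 m. 1 mHz = 0.001 Hz, so 38.43 mHz = 38.43 * 0.001 = 0.03843 Hz. Combine: 1012 m * 0.03843 Hz = 38.89116 m/s. 1 mph = 0.44704 m/s, so 38.89116 m/s = 38.89116 / 0.44704 = 86.997047 mph ≈ 87 mph (4 s.f.).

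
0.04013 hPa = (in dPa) 40.13. Check: 1 hPa = 100 Pa, so 0.04013 hPa = 0.04013 * 100 = 4.013 Pa. 1 dPa = 0.1 Pa, so 4.013 Pa = 4.013 / 0.1 = 40.13 dPa.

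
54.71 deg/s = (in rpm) 9.118. Check: 1 deg/s = 0.017453293 rad/s, so 54.71 deg/s = 54.71 * 0.017453293 = 0.95486963 rad/s. 1 rpm = 0.10471976 rad/s, so 0.95486963 rad/s = 0.95486963 / 0.10471976 = 9.1183333 rpm ≈ 9.118 rpm (4 s.f.).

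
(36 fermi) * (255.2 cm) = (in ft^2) 1 fermi = 1e-15 m, so 36 fermi = 36 * 1e-15 = 3.6e-14 m. 1 cm = 0.01 m, so 255.2 cm = 255.2 * 0.01 = 2.552 m. Combine: 3.6e-14 m * 2.552 m = 9.1872e-14 m^2. 1 ft^2 = 0.09290304 m^2, so 9.1872e-14 m^2 = 9.1872e-14 / 0.09290304 = 9.8890198e-13 ft^2 ≈ 9.889e-13 ft^2 (4 s.f.). Final answer: 9.889e-13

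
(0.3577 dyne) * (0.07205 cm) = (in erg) 1 dyne = 1e-05 N, so 0.3577 dyne = 0.3577 * 1e-05 = 3.577e-06 N. 1 cm = 0.01 m, so 0.07205 cm = 0.07205 * 0.01 = 0.0007205 m. Combine: 3.577e-06 N * 0.0007205 m = 2.5772285e-09 J. 1 erg = 1e-07 J, so 2.5772285e-09 J = 2.5772285e-09 / 1e-07 = 0.025772285 erg ≈ 0.02577 erg (4 s.f.). Final answer: 0.02577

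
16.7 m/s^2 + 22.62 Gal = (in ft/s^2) 16.7 m/s^2 is already in m/s^2. 1 Gal = 0.01 m/s^2, so 22.62 Gal = 22.62 * 0.01 = 0.2262 m/s^2. Sum: 16.7 + 0.2262 = 16.9262 m/s^2. 1 ft/s^2 = 0.3048 m/s^2, so 16.9262 m/s^2 = 16.9262 / 0.3048 = 55.532152 ft/s^2 ≈ 55.53 ft/s^2 (4 s.f.). Final answer: 55.53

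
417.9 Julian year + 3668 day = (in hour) 1 Julian year = 31557600 s, so 417.9 Julian year = 417.9 * 31557600 = 1.3187921e+10 s. 1 day = 86400 s, so 3668 day = 3668 * 86400 = 3.169152e+08 s. Sum: 1.3187921e+10 + 3.169152e+08 = 1.3504836e+10 s. 1 hour = 3600 s, so 1.3504836e+10 s = 1.3504836e+10 / 3600 = 3751343.4 hour ≈ 3.751e+06 hour (4 s.f.). Final answer: 3.751e+06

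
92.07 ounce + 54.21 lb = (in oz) 1 ounce = 0.028349523 kg, so 92.07 ounce = 92.07 * 0.028349523 = 2.6101406 kg. 1 lb = 0.45359237 kg, so 54.21 lb = 54.21 * 0.45359237 = 24.589242 kg. Sum: 2.6101406 + 24.589242 = 27.199383 kg. 1 oz = 0.028349523 kg, so 27.199383 kg = 27.199383 / 0.028349523 = 959.43 oz ≈ 959.4 oz (4 s.f.). Final answer: 959.4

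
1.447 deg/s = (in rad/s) 1 deg/s = 0.017453293 rad/s, so 1.447 deg/s = 1.447 * 0.017453293 = 0.025254914 rad/s. Result: 0.025254914 rad/s ≈ 0.02525 rad/s (4 s.f.). Final answer: 0.02525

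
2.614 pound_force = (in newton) 11.63. Check: 1 pound_force = 4.4482216 N, so 2.614 pound_force = 2.614 * 4.4482216 = 11.627651 N. 11.627651 N = 11.627651 newton ≈ 11.63 newton (4 s.f.).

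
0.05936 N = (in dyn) 1 dyn = 1e-05 N, so 0.05936 N = 0.05936 / 1e-05 = 5936 dyn. Final answer: 5936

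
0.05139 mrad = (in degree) 0.002944. Check: 1 mrad = 0.001 rad, so 0.05139 mrad = 0.05139 * 0.001 = 5.139e-05 rad. 1 degree = 0.017453293 rad, so 5.139e-05 rad = 5.139e-05 / 0.017453293 = 0.0029444301 degree ≈ 0.002944 degree (4 s.f.).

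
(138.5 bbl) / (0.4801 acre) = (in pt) 1 bbl = 0.15898729 m^3, so 138.5 bbl = 138.5 * 0.15898729 = 22.01974 m^3. 1 acre = 4046.8564 m^2, so 0.4801 acre = 0.4801 * 4046.8564 = 1942.8958 m^2. Combine: 22.01974 m^3 / 1942.8958 m^2 = 0.011333465 m. 1 pt = 0.00035277778 m, so 0.011333465 m = 0.011333465 / 0.00035277778 = 32.126356 pt ≈ 32.13 pt (4 s.f.). Final answer: 32.13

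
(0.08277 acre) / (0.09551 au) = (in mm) 1 acre = 4046.8564 m^2, so 0.08277 acre = 0.08277 * 4046.8564 = 334.95831 m^2. 1 au = 1.4959787e+11 m, so 0.09551 au = 0.09551 * 1.4959787e+11 = 1.4288093e+10 m. Combine: 334.95831 m^2 / 1.4288093e+10 m = 2.3443179e-08 m. 1 mm = 0.001 m, so 2.3443179e-08 m = 2.3443179e-08 / 0.001 = 2.3443179e-05 mm ≈ 2.344e-05 mm (4 s.f.). Final answer: 2.344e-05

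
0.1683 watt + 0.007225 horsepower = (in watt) 5.556. Check: 0.1683 watt = 0.1683 W. 1 horsepower = 745.69987 W, so 0.007225 horsepower = 0.007225 * 745.69987 = 5.3876816 W. Sum: 0.1683 + 5.3876816 = 5.5559816 W. 5.5559816 W = 5.5559816 watt ≈ 5.556 watt (4 s.f.).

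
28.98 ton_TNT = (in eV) 1 ton_TNT = 4.184e+09 J, so 28.98 ton_TNT = 28.98 * 4.184e+09 = 1.2125232e+11 J. 1 eV = 1.6021766e-19 J, so 1.2125232e+11 J = 1.2125232e+11 / 1.6021766e-19 = 7.5679746e+29 eV ≈ 7.568e+29 eV (4 s.f.). Final answer: 7.568e+29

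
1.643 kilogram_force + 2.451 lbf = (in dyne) 1 kilogram_force = 9.80665 N, so 1.643 kilogram_force = 1.643 * 9.80665 = 16.112326 N. 1 lbf = 4.4482216 N, so 2.451 lbf = 2.451 * 4.4482216 = 10.902591 N. Sum: 16.112326 + 10.902591 = 27.014917 N. 1 dyne = 1e-05 N, so 27.014917 N = 27.014917 / 1e-05 = 2701491.7 dyne ≈ 2.701e+06 dyne (4 s.f.). Final answer: 2.701e+06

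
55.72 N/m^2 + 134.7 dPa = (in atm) 55.72 N/m^2 = 55.72 Pa. 1 dPa = 0.1 Pa, so 134.7 dPa = 134.7 * 0.1 = 13.47 Pa. Sum: 55.72 + 13.47 = 69.19 Pa. 1 atm = 101325 Pa, so 69.19 Pa = 69.19 / 101325 = 0.00068285221 atm ≈ 0.0006829 atm (4 s.f.). Final answer: 0.0006829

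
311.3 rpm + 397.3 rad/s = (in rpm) 4105. Check: 1 rpm = 0.10471976 rad/s, so 311.3 rpm = 311.3 * 0.10471976 = 32.59926 rad/s. 397.3 rad/s is already in rad/s. Sum: 32.59926 + 397.3 = 429.89926 rad/s. 1 rpm = 0.10471976 rad/s, so 429.89926 rad/s = 429.89926 / 0.10471976 = 4105.2355 rpm ≈ 4105 rpm (4 s.f.).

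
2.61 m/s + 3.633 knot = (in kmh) 2.61 m/s is already in m/s. 1 knot = 0.51444444 m/s, so 3.633 knot = 3.633 * 0.51444444 = 1.8689767 m/s. Sum: 2.61 + 1.8689767 = 4.4789767 m/s. 1 kmh = 0.27777778 m/s, so 4.4789767 m/s = 4.4789767 / 0.27777778 = 16.124316 kmh ≈ 16.12 kmh (4 s.f.). Final answer: 16.12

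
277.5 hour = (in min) 1.665e+04. Check: 1 hour = 3600 s, so 277.5 hour = 277.5 * 3600 = 999000 s. 1 min = 60 s, so 999000 s = 999000 / 60 = 16650 min ≈ 1.665e+04 min (4 s.f.).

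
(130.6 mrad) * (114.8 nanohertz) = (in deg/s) 1 mrad = 0.001 rad, so 130.6 mrad = 130.6 * 0.001 = 0.1306 rad. 1 nanohertz = 1e-09 Hz, so 114.8 nanohertz = 114.8 * 1e-09 = 1.148e-07 Hz. Combine: 0.1306 rad * 1.148e-07 Hz = 1.499288e-08 rad/s. 1 deg/s = 0.017453293 rad/s, so 1.499288e-08 rad/s = 1.499288e-08 / 0.017453293 = 8.5902875e-07 deg/s ≈ 8.59e-07 deg/s (4 s.f.). Final answer: 8.59e-07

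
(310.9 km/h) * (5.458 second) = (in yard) 1 km/h = 0.27777778 m/s, so 310.9 km/h = 310.9 * 0.27777778 = 86.361111 m/s. 5.458 second = 5.458 s. Combine: 86.361111 m/s * 5.458 s = 471.35894 m. 1 yard = 0.9144 m, so 471.35894 m = 471.35894 / 0.9144 = 515.48441 yard ≈ 515.5 yard (4 s.f.). Final answer: 515.5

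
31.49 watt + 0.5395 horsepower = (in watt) 31.49 watt = 31.49 W. 1 horsepower = 745.69987 W, so 0.5395 horsepower = 0.5395 * 745.69987 = 402.30508 W. Sum: 31.49 + 402.30508 = 433.79508 W. 433.79508 W = 433.79508 watt ≈ 433.8 watt (4 s.f.). Final answer: 433.8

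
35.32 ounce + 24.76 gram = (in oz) 1 ounce = 0.028349523 kg, so 35.32 ounce = 35.32 * 0.028349523 = 1.0013052 kg. 1 gram = 0.001 kg, so 24.76 gram = 24.76 * 0.001 = 0.02476 kg. Sum: 1.0013052 + 0.02476 = 1.0260652 kg. 1 oz = 0.028349523 kg, so 1.0260652 kg = 1.0260652 / 0.028349523 = 36.193383 oz ≈ 36.19 oz (4 s.f.). Final answer: 36.19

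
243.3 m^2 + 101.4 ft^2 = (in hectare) 0.02527. Check: 243.3 m^2 is already in m^2. 1 ft^2 = 0.09290304 m^2, so 101.4 ft^2 = 101.4 * 0.09290304 = 9.4203683 m^2. Sum: 243.3 + 9.4203683 = 252.72037 m^2. 1 hectare = 10000 m^2, so 252.72037 m^2 = 252.72037 / 10000 = 0.025272037 hectare ≈ 0.02527 hectare (4 s.f.).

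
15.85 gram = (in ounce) 0.5591. Check: 1 gram = 0.001 kg, so 15.85 gram = 15.85 * 0.001 = 0.01585 kg. 1 ounce = 0.028349523 kg, so 0.01585 kg = 0.01585 / 0.028349523 = 0.5590923 ounce ≈ 0.5591 ounce (4 s.f.).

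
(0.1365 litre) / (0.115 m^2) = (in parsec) 3.847e-20. Check: 1 litre = 0.001 m^3, so 0.1365 litre = 0.1365 * 0.001 = 0.0001365 m^3. 0.115 m^2 is already in m^2. Combine: 0.0001365 m^3 / 0.115 m^2 = 0.0011869565 m. 1 parsec = 3.0856776e+16 m, so 0.0011869565 m = 0.0011869565 / 3.0856776e+16 = 3.8466641e-20 parsec ≈ 3.847e-20 parsec (4 s.f.).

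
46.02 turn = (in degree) 1 turn = 6.2831853 rad, so 46.02 turn = 46.02 * 6.2831853 = 289.15219 rad. 1 degree = 0.017453293 rad, so 289.15219 rad = 289.15219 / 0.017453293 = 16567.2 degree ≈ 1.657e+04 degree (4 s.f.). Final answer: 1.657e+04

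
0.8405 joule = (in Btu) 0.8405 joule = 0.8405 J. 1 Btu = 1055.0559 J, so 0.8405 J = 0.8405 / 1055.0559 = 0.00079664029 Btu ≈ 0.0007966 Btu (4 s.f.). Final answer: 0.0007966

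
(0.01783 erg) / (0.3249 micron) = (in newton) 1 erg = 1e-07 J, so 0.01783 erg = 0.01783 * 1e-07 = 1.783e-09 J. 1 micron = 1e-06 m, so 0.3249 micron = 0.3249 * 1e-06 = 3.249e-07 m. Combine: 1.783e-09 J / 3.249e-07 m = 0.0054878424 N. 0.0054878424 N = 0.0054878424 newton ≈ 0.005488 newton (4 s.f.). Final answer: 0.005488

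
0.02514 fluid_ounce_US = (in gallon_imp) 0.0001635. Check: 1 fluid_ounce_US = 2.957353e-05 m^3, so 0.02514 fluid_ounce_US = 0.02514 * 2.957353e-05 = 7.4347853e-07 m^3. 1 gallon_imp = 0.00454609 m^3, so 7.4347853e-07 m^3 = 7.4347853e-07 / 0.00454609 = 0.00016354241 gallon_imp ≈ 0.0001635 gallon_imp (4 s.f.).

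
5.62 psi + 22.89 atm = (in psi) 342. Check: 1 psi = 6894.7573 Pa, so 5.62 psi = 5.62 * 6894.7573 = 38748.536 Pa. 1 atm = 101325 Pa, so 22.89 atm = 22.89 * 101325 = 2319329.2 Pa. Sum: 38748.536 + 2319329.2 = 2358077.8 Pa. 1 psi = 6894.7573 Pa, so 2358077.8 Pa = 2358077.8 / 6894.7573 = 342.01027 psi ≈ 342 psi (4 s.f.).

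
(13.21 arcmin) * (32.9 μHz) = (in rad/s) 1 arcmin = 0.00029088821 rad, so 13.21 arcmin = 13.21 * 0.00029088821 = 0.0038426332 rad. 1 μHz = 1e-06 Hz, so 32.9 μHz = 32.9 * 1e-06 = 3.29e-05 Hz. Combine: 0.0038426332 rad * 3.29e-05 Hz = 1.2642263e-07 rad/s. Result: 1.2642263e-07 rad/s ≈ 1.264e-07 rad/s (4 s.f.). Final answer: 1.264e-07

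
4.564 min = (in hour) 1 min = 60 s, so 4.564 min = 4.564 * 60 = 273.84 s. 1 hour = 3600 s, so 273.84 s = 273.84 / 3600 = 0.076066667 hour ≈ 0.07607 hour (4 s.f.). Final answer: 0.07607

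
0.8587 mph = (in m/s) 1 mph = 0.44704 m/s, so 0.8587 mph = 0.8587 * 0.44704 = 0.38387325 m/s. Result: 0.38387325 m/s ≈ 0.3839 m/s (4 s.f.). Final answer: 0.3839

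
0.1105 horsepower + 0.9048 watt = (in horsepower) 1 horsepower = 745.69987 W, so 0.1105 horsepower = 0.1105 * 745.69987 = 82.399836 W. 0.9048 watt = 0.9048 W. Sum: 82.399836 + 0.9048 = 83.304636 W. 1 horsepower = 745.69987 W, so 83.304636 W = 83.304636 / 745.69987 = 0.11171336 horsepower ≈ 0.1117 horsepower (4 s.f.). Final answer: 0.1117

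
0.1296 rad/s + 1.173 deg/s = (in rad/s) 0.1296 rad/s is already in rad/s. 1 deg/s = 0.017453293 rad/s, so 1.173 deg/s = 1.173 * 0.017453293 = 0.020472712 rad/s. Sum: 0.1296 + 0.020472712 = 0.15007271 rad/s. Result: 0.15007271 rad/s ≈ 0.1501 rad/s (4 s.f.). Final answer: 0.1501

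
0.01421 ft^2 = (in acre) 3.262e-07. Check: 1 ft^2 = 0.09290304 m^2, so 0.01421 ft^2 = 0.01421 * 0.09290304 = 0.0013201522 m^2. 1 acre = 4046.8564 m^2, so 0.0013201522 m^2 = 0.0013201522 / 4046.8564 = 3.2621671e-07 acre ≈ 3.262e-07 acre (4 s.f.).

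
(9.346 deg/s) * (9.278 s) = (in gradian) 96.35. Check: 1 deg/s = 0.017453293 rad/s, so 9.346 deg/s = 9.346 * 0.017453293 = 0.16311847 rad/s. 9.278 s is already in s. Combine: 0.16311847 rad/s * 9.278 s = 1.5134132 rad. 1 gradian = 0.015707963 rad, so 1.5134132 rad = 1.5134132 / 0.015707963 = 96.346876 gradian ≈ 96.35 gradian (4 s.f.).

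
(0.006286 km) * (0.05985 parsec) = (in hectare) 1.161e+12. Check: 1 km = 1000 m, so 0.006286 km = 0.006286 * 1000 = 6.286 m. 1 parsec = 3.0856776e+16 m, so 0.05985 parsec = 0.05985 * 3.0856776e+16 = 1.846778e+15 m. Combine: 6.286 m * 1.846778e+15 m = 1.1608847e+16 m^2. 1 hectare = 10000 m^2, so 1.1608847e+16 m^2 = 1.1608847e+16 / 10000 = 1.1608847e+12 hectare ≈ 1.161e+12 hectare (4 s.f.).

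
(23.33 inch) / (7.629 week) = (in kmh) 4.624e-07. Check: 1 inch = 0.0254 m, so 23.33 inch = 23.33 * 0.0254 = 0.592582 m. 1 week = 604800 s, so 7.629 week = 7.629 * 604800 = 4614019.2 s. Combine: 0.592582 m / 4614019.2 s = 1.2843076e-07 m/s. 1 kmh = 0.27777778 m/s, so 1.2843076e-07 m/s = 1.2843076e-07 / 0.27777778 = 4.6235074e-07 kmh ≈ 4.624e-07 kmh (4 s.f.).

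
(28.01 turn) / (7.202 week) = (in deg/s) 0.002315. Check: 1 turn = 6.2831853 rad, so 28.01 turn = 28.01 * 6.2831853 = 175.99202 rad. 1 week = 604800 s, so 7.202 week = 7.202 * 604800 = 4355769.6 s. Combine: 175.99202 rad / 4355769.6 s = 4.0404346e-05 rad/s. 1 deg/s = 0.017453293 rad/s, so 4.0404346e-05 rad/s = 4.0404346e-05 / 0.017453293 = 0.0023149985 deg/s ≈ 0.002315 deg/s (4 s.f.).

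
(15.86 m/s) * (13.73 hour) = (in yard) 8.573e+05. Check: 15.86 m/s is already in m/s. 1 hour = 3600 s, so 13.73 hour = 13.73 * 3600 = 49428 s. Combine: 15.86 m/s * 49428 s = 783928.08 m. 1 yard = 0.9144 m, so 783928.08 m = 783928.08 / 0.9144 = 857314.17 yard ≈ 8.573e+05 yard (4 s.f.).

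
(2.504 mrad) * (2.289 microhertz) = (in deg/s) 3.284e-07. Check: 1 mrad = 0.001 rad, so 2.504 mrad = 2.504 * 0.001 = 0.002504 rad. 1 microhertz = 1e-06 Hz, so 2.289 microhertz = 2.289 * 1e-06 = 2.289e-06 Hz. Combine: 0.002504 rad * 2.289e-06 Hz = 5.731656e-09 rad/s. 1 deg/s = 0.017453293 rad/s, so 5.731656e-09 rad/s = 5.731656e-09 / 0.017453293 = 3.283997e-07 deg/s ≈ 3.284e-07 deg/s (4 s.f.).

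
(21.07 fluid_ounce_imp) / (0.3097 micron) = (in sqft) 2.081e+04. Check: 1 fluid_ounce_imp = 2.8413063e-05 m^3, so 21.07 fluid_ounce_imp = 21.07 * 2.8413063e-05 = 0.00059866323 m^3. 1 micron = 1e-06 m, so 0.3097 micron = 0.3097 * 1e-06 = 3.097e-07 m. Combine: 0.00059866323 m^3 / 3.097e-07 m = 1933.0424 m^2. 1 sqft = 0.09290304 m^2, so 1933.0424 m^2 = 1933.0424 / 0.09290304 = 20807.095 sqft ≈ 2.081e+04 sqft (4 s.f.).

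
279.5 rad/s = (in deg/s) 1.601e+04. Check: 1 deg/s = 0.017453293 rad/s, so 279.5 rad/s = 279.5 / 0.017453293 = 16014.17 deg/s ≈ 1.601e+04 deg/s (4 s.f.).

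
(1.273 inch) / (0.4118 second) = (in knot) 1 inch = 0.0254 m, so 1.273 inch = 1.273 * 0.0254 = 0.0323342 m. 0.4118 second = 0.4118 s. Combine: 0.0323342 m / 0.4118 s = 0.078519184 m/s. 1 knot = 0.51444444 m/s, so 0.078519184 m/s = 0.078519184 / 0.51444444 = 0.15262908 knot ≈ 0.1526 knot (4 s.f.). Final answer: 0.1526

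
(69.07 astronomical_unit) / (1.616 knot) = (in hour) 1 astronomical_unit = 1.4959787e+11 m, so 69.07 astronomical_unit = 69.07 * 1.4959787e+11 = 1.0332725e+13 m. 1 knot = 0.51444444 m/s, so 1.616 knot = 1.616 * 0.51444444 = 0.83134222 m/s. Combine: 1.0332725e+13 m / 0.83134222 m/s = 1.2428967e+13 s. 1 hour = 3600 s, so 1.2428967e+13 s = 1.2428967e+13 / 3600 = 3.4524908e+09 hour ≈ 3.452e+09 hour (4 s.f.). Final answer: 3.452e+09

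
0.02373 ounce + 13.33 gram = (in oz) 0.4939. Check: 1 ounce = 0.028349523 kg, so 0.02373 ounce = 0.02373 * 0.028349523 = 0.00067273418 kg. 1 gram = 0.001 kg, so 13.33 gram = 13.33 * 0.001 = 0.01333 kg. Sum: 0.00067273418 + 0.01333 = 0.014002734 kg. 1 oz = 0.028349523 kg, so 0.014002734 kg = 0.014002734 / 0.028349523 = 0.49393191 oz ≈ 0.4939 oz (4 s.f.).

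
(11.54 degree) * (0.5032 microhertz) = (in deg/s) 1 degree = 0.017453293 rad, so 11.54 degree = 11.54 * 0.017453293 = 0.201411 rad. 1 microhertz = 1e-06 Hz, so 0.5032 microhertz = 0.5032 * 1e-06 = 5.032e-07 Hz. Combine: 0.201411 rad * 5.032e-07 Hz = 1.0135001e-07 rad/s. 1 deg/s = 0.017453293 rad/s, so 1.0135001e-07 rad/s = 1.0135001e-07 / 0.017453293 = 5.806928e-06 deg/s ≈ 5.807e-06 deg/s (4 s.f.). Final answer: 5.807e-06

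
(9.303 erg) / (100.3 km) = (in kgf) 9.458e-13. Check: 1 erg = 1e-07 J, so 9.303 erg = 9.303 * 1e-07 = 9.303e-07 J. 1 km = 1000 m, so 100.3 km = 100.3 * 1000 = 100300 m. Combine: 9.303e-07 J / 100300 m = 9.2751745e-12 N. 1 kgf = 9.80665 N, so 9.2751745e-12 N = 9.2751745e-12 / 9.80665 = 9.4580458e-13 kgf ≈ 9.458e-13 kgf (4 s.f.).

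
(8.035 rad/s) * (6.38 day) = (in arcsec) 8.035 rad/s is already in rad/s. 1 day = 86400 s, so 6.38 day = 6.38 * 86400 = 551232 s. Combine: 8.035 rad/s * 551232 s = 4429149.1 rad. 1 arcsec = 4.8481368e-06 rad, so 4429149.1 rad = 4429149.1 / 4.8481368e-06 = 9.1357759e+11 arcsec ≈ 9.136e+11 arcsec (4 s.f.). Final answer: 9.136e+11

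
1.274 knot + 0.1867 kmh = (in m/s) 1 knot = 0.51444444 m/s, so 1.274 knot = 1.274 * 0.51444444 = 0.65540222 m/s. 1 kmh = 0.27777778 m/s, so 0.1867 kmh = 0.1867 * 0.27777778 = 0.051861111 m/s. Sum: 0.65540222 + 0.051861111 = 0.70726333 m/s. Result: 0.70726333 m/s ≈ 0.7073 m/s (4 s.f.). Final answer: 0.7073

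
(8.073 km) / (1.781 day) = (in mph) 0.1174. Check: 1 km = 1000 m, so 8.073 km = 8.073 * 1000 = 8073 m. 1 day = 86400 s, so 1.781 day = 1.781 * 86400 = 153878.4 s. Combine: 8073 m / 153878.4 s = 0.052463504 m/s. 1 mph = 0.44704 m/s, so 0.052463504 m/s = 0.052463504 / 0.44704 = 0.11735752 mph ≈ 0.1174 mph (4 s.f.).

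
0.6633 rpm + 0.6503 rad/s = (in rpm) 1 rpm = 0.10471976 rad/s, so 0.6633 rpm = 0.6633 * 0.10471976 = 0.069460614 rad/s. 0.6503 rad/s is already in rad/s. Sum: 0.069460614 + 0.6503 = 0.71976061 rad/s. 1 rpm = 0.10471976 rad/s, so 0.71976061 rad/s = 0.71976061 / 0.10471976 = 6.8732076 rpm ≈ 6.873 rpm (4 s.f.). Final answer: 6.873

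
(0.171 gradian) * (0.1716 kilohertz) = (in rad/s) 0.4609. Check: 1 gradian = 0.015707963 rad, so 0.171 gradian = 0.171 * 0.015707963 = 0.0026860617 rad. 1 kilohertz = 1000 Hz, so 0.1716 kilohertz = 0.1716 * 1000 = 171.6 Hz. Combine: 0.0026860617 rad * 171.6 Hz = 0.46092819 rad/s. Result: 0.46092819 rad/s ≈ 0.4609 rad/s (4 s.f.).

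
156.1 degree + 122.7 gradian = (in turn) 1 degree = 0.017453293 rad, so 156.1 degree = 156.1 * 0.017453293 = 2.724459 rad. 1 gradian = 0.015707963 rad, so 122.7 gradian = 122.7 * 0.015707963 = 1.9273671 rad. Sum: 2.724459 + 1.9273671 = 4.6518261 rad. 1 turn = 6.2831853 rad, so 4.6518261 rad = 4.6518261 / 6.2831853 = 0.74036111 turn ≈ 0.7404 turn (4 s.f.). Final answer: 0.7404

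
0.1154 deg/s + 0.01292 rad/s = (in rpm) 1 deg/s = 0.017453293 rad/s, so 0.1154 deg/s = 0.1154 * 0.017453293 = 0.00201411 rad/s. 0.01292 rad/s is already in rad/s. Sum: 0.00201411 + 0.01292 = 0.01493411 rad/s. 1 rpm = 0.10471976 rad/s, so 0.01493411 rad/s = 0.01493411 / 0.10471976 = 0.14261025 rpm ≈ 0.1426 rpm (4 s.f.). Final answer: 0.1426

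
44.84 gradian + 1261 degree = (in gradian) 1446. Check: 1 gradian = 0.015707963 rad, so 44.84 gradian = 44.84 * 0.015707963 = 0.70434507 rad. 1 degree = 0.017453293 rad, so 1261 degree = 1261 * 0.017453293 = 22.008602 rad. Sum: 0.70434507 + 22.008602 = 22.712947 rad. 1 gradian = 0.015707963 rad, so 22.712947 rad = 22.712947 / 0.015707963 = 1445.9511 gradian ≈ 1446 gradian (4 s.f.).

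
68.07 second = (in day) 68.07 second = 68.07 s. 1 day = 86400 s, so 68.07 s = 68.07 / 86400 = 0.00078784722 day ≈ 0.0007878 day (4 s.f.). Final answer: 0.0007878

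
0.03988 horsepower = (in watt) 1 horsepower = 745.69987 W, so 0.03988 horsepower = 0.03988 * 745.69987 = 29.738511 W. 29.738511 W = 29.738511 watt ≈ 29.74 watt (4 s.f.). Final answer: 29.74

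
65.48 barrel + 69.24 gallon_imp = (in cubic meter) 1 barrel = 0.15898729 m^3, so 65.48 barrel = 65.48 * 0.15898729 = 10.410488 m^3. 1 gallon_imp = 0.00454609 m^3, so 69.24 gallon_imp = 69.24 * 0.00454609 = 0.31477127 m^3. Sum: 10.410488 + 0.31477127 = 10.725259 m^3. 10.725259 m^3 = 10.725259 cubic meter ≈ 10.73 cubic meter (4 s.f.). Final answer: 10.73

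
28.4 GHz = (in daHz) 1 GHz = 1e+09 Hz, so 28.4 GHz = 28.4 * 1e+09 = 2.84e+10 Hz. 1 daHz = 10 Hz, so 2.84e+10 Hz = 2.84e+10 / 10 = 2.84e+09 daHz. Final answer: 2.84e+09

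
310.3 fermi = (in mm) 1 fermi = 1e-15 m, so 310.3 fermi = 310.3 * 1e-15 = 3.103e-13 m. 1 mm = 0.001 m, so 3.103e-13 m = 3.103e-13 / 0.001 = 3.103e-10 mm. Final answer: 3.103e-10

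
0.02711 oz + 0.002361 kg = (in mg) 1 oz = 0.028349523 kg, so 0.02711 oz = 0.02711 * 0.028349523 = 0.00076855557 kg. 0.002361 kg is already in kg. Sum: 0.00076855557 + 0.002361 = 0.0031295556 kg. 1 mg = 1e-06 kg, so 0.0031295556 kg = 0.0031295556 / 1e-06 = 3129.5556 mg ≈ 3130 mg (4 s.f.). Final answer: 3130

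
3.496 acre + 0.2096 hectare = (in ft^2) 1 acre = 4046.8564 m^2, so 3.496 acre = 3.496 * 4046.8564 = 14147.81 m^2. 1 hectare = 10000 m^2, so 0.2096 hectare = 0.2096 * 10000 = 2096 m^2. Sum: 14147.81 + 2096 = 16243.81 m^2. 1 ft^2 = 0.09290304 m^2, so 16243.81 m^2 = 16243.81 / 0.09290304 = 174846.92 ft^2 ≈ 1.748e+05 ft^2 (4 s.f.). Final answer: 1.748e+05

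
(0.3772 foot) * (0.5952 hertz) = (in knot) 0.133. Check: 1 foot = 0.3048 m, so 0.3772 foot = 0.3772 * 0.3048 = 0.11497056 m. 0.5952 hertz = 0.5952 Hz. Combine: 0.11497056 m * 0.5952 Hz = 0.068430477 m/s. 1 knot = 0.51444444 m/s, so 0.068430477 m/s = 0.068430477 / 0.51444444 = 0.13301821 knot ≈ 0.133 knot (4 s.f.).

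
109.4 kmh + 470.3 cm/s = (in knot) 1 kmh = 0.27777778 m/s, so 109.4 kmh = 109.4 * 0.27777778 = 30.388889 m/s. 1 cm/s = 0.01 m/s, so 470.3 cm/s = 470.3 * 0.01 = 4.703 m/s. Sum: 30.388889 + 4.703 = 35.091889 m/s. 1 knot = 0.51444444 m/s, so 35.091889 m/s = 35.091889 / 0.51444444 = 68.213175 knot ≈ 68.21 knot (4 s.f.). Final answer: 68.21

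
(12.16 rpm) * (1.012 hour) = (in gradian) 1 rpm = 0.10471976 rad/s, so 12.16 rpm = 12.16 * 0.10471976 = 1.2733922 rad/s. 1 hour = 3600 s, so 1.012 hour = 1.012 * 3600 = 3643.2 s. Combine: 1.2733922 rad/s * 3643.2 s = 4639.2225 rad. 1 gradian = 0.015707963 rad, so 4639.2225 rad = 4639.2225 / 0.015707963 = 295342.08 gradian ≈ 2.953e+05 gradian (4 s.f.). Final answer: 2.953e+05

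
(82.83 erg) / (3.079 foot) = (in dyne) 1 erg = 1e-07 J, so 82.83 erg = 82.83 * 1e-07 = 8.283e-06 J. 1 foot = 0.3048 m, so 3.079 foot = 3.079 * 0.3048 = 0.9384792 m. Combine: 8.283e-06 J / 0.9384792 m = 8.8259814e-06 N. 1 dyne = 1e-05 N, so 8.8259814e-06 N = 8.8259814e-06 / 1e-05 = 0.88259814 dyne ≈ 0.8826 dyne (4 s.f.). Final answer: 0.8826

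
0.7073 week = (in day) 4.951. Check: 1 week = 604800 s, so 0.7073 week = 0.7073 * 604800 = 427775.04 s. 1 day = 86400 s, so 427775.04 s = 427775.04 / 86400 = 4.9511 day ≈ 4.951 day (4 s.f.).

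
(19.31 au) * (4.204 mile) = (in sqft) 1 au = 1.4959787e+11 m, so 19.31 au = 19.31 * 1.4959787e+11 = 2.8887349e+12 m. 1 mile = 1609.344 m, so 4.204 mile = 4.204 * 1609.344 = 6765.6822 m. Combine: 2.8887349e+12 m * 6765.6822 m = 1.9544262e+16 m^2. 1 sqft = 0.09290304 m^2, so 1.9544262e+16 m^2 = 1.9544262e+16 / 0.09290304 = 2.1037269e+17 sqft ≈ 2.104e+17 sqft (4 s.f.). Final answer: 2.104e+17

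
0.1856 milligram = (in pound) 1 milligram = 1e-06 kg, so 0.1856 milligram = 0.1856 * 1e-06 = 1.856e-07 kg. 1 pound = 0.45359237 kg, so 1.856e-07 kg = 1.856e-07 / 0.45359237 = 4.0917796e-07 pound ≈ 4.092e-07 pound (4 s.f.). Final answer: 4.092e-07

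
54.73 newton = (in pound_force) 12.3. Check: 54.73 newton = 54.73 N. 1 pound_force = 4.4482216 N, so 54.73 N = 54.73 / 4.4482216 = 12.303793 pound_force ≈ 12.3 pound_force (4 s.f.).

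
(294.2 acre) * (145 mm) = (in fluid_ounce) 5.837e+09. Check: 1 acre = 4046.8564 m^2, so 294.2 acre = 294.2 * 4046.8564 = 1190585.2 m^2. 1 mm = 0.001 m, so 145 mm = 145 * 0.001 = 0.145 m. Combine: 1190585.2 m^2 * 0.145 m = 172634.85 m^3. 1 fluid_ounce = 2.957353e-05 m^3, so 172634.85 m^3 = 172634.85 / 2.957353e-05 = 5.8374787e+09 fluid_ounce ≈ 5.837e+09 fluid_ounce (4 s.f.).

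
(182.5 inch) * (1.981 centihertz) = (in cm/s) 9.183. Check: 1 inch = 0.0254 m, so 182.5 inch = 182.5 * 0.0254 = 4.6355 m. 1 centihertz = 0.01 Hz, so 1.981 centihertz = 1.981 * 0.01 = 0.01981 Hz. Combine: 4.6355 m * 0.01981 Hz = 0.091829255 m/s. 1 cm/s = 0.01 m/s, so 0.091829255 m/s = 0.091829255 / 0.01 = 9.1829255 cm/s ≈ 9.183 cm/s (4 s.f.).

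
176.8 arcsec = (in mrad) 1 arcsec = 4.8481368e-06 rad, so 176.8 arcsec = 176.8 * 4.8481368e-06 = 0.00085715059 rad. 1 mrad = 0.001 rad, so 0.00085715059 rad = 0.00085715059 / 0.001 = 0.85715059 mrad ≈ 0.8572 mrad (4 s.f.). Final answer: 0.8572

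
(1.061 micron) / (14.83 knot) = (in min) 1 micron = 1e-06 m, so 1.061 micron = 1.061 * 1e-06 = 1.061e-06 m. 1 knot = 0.51444444 m/s, so 14.83 knot = 14.83 * 0.51444444 = 7.6292111 m/s. Combine: 1.061e-06 m / 7.6292111 m/s = 1.3907074e-07 s. 1 min = 60 s, so 1.3907074e-07 s = 1.3907074e-07 / 60 = 2.3178456e-09 min ≈ 2.318e-09 min (4 s.f.). Final answer: 2.318e-09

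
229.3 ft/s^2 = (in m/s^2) 69.89. Check: 1 ft/s^2 = 0.3048 m/s^2, so 229.3 ft/s^2 = 229.3 * 0.3048 = 69.89064 m/s^2. Result: 69.89064 m/s^2 ≈ 69.89 m/s^2 (4 s.f.).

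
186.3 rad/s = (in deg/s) 1 deg/s = 0.017453293 rad/s, so 186.3 rad/s = 186.3 / 0.017453293 = 10674.204 deg/s ≈ 1.067e+04 deg/s (4 s.f.). Final answer: 1.067e+04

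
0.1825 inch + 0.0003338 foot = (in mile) 1 inch = 0.0254 m, so 0.1825 inch = 0.1825 * 0.0254 = 0.0046355 m. 1 foot = 0.3048 m, so 0.0003338 foot = 0.0003338 * 0.3048 = 0.00010174224 m. Sum: 0.0046355 + 0.00010174224 = 0.0047372422 m. 1 mile = 1609.344 m, so 0.0047372422 m = 0.0047372422 / 1609.344 = 2.9435859e-06 mile ≈ 2.944e-06 mile (4 s.f.). Final answer: 2.944e-06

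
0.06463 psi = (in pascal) 1 psi = 6894.7573 Pa, so 0.06463 psi = 0.06463 * 6894.7573 = 445.60816 Pa. 445.60816 Pa = 445.60816 pascal ≈ 445.6 pascal (4 s.f.). Final answer: 445.6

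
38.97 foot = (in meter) 1 foot = 0.3048 m, so 38.97 foot = 38.97 * 0.3048 = 11.878056 m. 11.878056 m = 11.878056 meter ≈ 11.88 meter (4 s.f.). Final answer: 11.88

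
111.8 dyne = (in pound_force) 1 dyne = 1e-05 N, so 111.8 dyne = 111.8 * 1e-05 = 0.001118 N. 1 pound_force = 4.4482216 N, so 0.001118 N = 0.001118 / 4.4482216 = 0.0002513364 pound_force ≈ 0.0002513 pound_force (4 s.f.). Final answer: 0.0002513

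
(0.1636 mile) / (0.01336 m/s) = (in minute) 328.5. Check: 1 mile = 1609.344 m, so 0.1636 mile = 0.1636 * 1609.344 = 263.28868 m. 0.01336 m/s is already in m/s. Combine: 263.28868 m / 0.01336 m/s = 19707.236 s. 1 minute = 60 s, so 19707.236 s = 19707.236 / 60 = 328.45394 minute ≈ 328.5 minute (4 s.f.).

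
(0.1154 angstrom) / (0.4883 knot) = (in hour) 1 angstrom = 1e-10 m, so 0.1154 angstrom = 0.1154 * 1e-10 = 1.154e-11 m. 1 knot = 0.51444444 m/s, so 0.4883 knot = 0.4883 * 0.51444444 = 0.25120322 m/s. Combine: 1.154e-11 m / 0.25120322 m/s = 4.5938901e-11 s. 1 hour = 3600 s, so 4.5938901e-11 s = 4.5938901e-11 / 3600 = 1.2760806e-14 hour ≈ 1.276e-14 hour (4 s.f.). Final answer: 1.276e-14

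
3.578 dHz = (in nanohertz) 3.578e+08. Check: 1 dHz = 0.1 Hz, so 3.578 dHz = 3.578 * 0.1 = 0.3578 Hz. 1 nanohertz = 1e-09 Hz, so 0.3578 Hz = 0.3578 / 1e-09 = 3.578e+08 nanohertz.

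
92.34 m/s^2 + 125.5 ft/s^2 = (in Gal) 1.306e+04. Check: 92.34 m/s^2 is already in m/s^2. 1 ft/s^2 = 0.3048 m/s^2, so 125.5 ft/s^2 = 125.5 * 0.3048 = 38.2524 m/s^2. Sum: 92.34 + 38.2524 = 130.5924 m/s^2. 1 Gal = 0.01 m/s^2, so 130.5924 m/s^2 = 130.5924 / 0.01 = 13059.24 Gal ≈ 1.306e+04 Gal (4 s.f.).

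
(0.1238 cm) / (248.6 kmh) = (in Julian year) 5.681e-13. Check: 1 cm = 0.01 m, so 0.1238 cm = 0.1238 * 0.01 = 0.001238 m. 1 kmh = 0.27777778 m/s, so 248.6 kmh = 248.6 * 0.27777778 = 69.055556 m/s. Combine: 0.001238 m / 69.055556 m/s = 1.7927595e-05 s. 1 Julian year = 31557600 s, so 1.7927595e-05 s = 1.7927595e-05 / 31557600 = 5.6809119e-13 Julian year ≈ 5.681e-13 Julian year (4 s.f.).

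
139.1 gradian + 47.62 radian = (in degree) 2854. Check: 1 gradian = 0.015707963 rad, so 139.1 gradian = 139.1 * 0.015707963 = 2.1849777 rad. 47.62 radian = 47.62 rad. Sum: 2.1849777 + 47.62 = 49.804978 rad. 1 degree = 0.017453293 rad, so 49.804978 rad = 49.804978 / 0.017453293 = 2853.615 degree ≈ 2854 degree (4 s.f.).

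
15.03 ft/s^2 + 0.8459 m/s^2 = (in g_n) 1 ft/s^2 = 0.3048 m/s^2, so 15.03 ft/s^2 = 15.03 * 0.3048 = 4.581144 m/s^2. 0.8459 m/s^2 is already in m/s^2. Sum: 4.581144 + 0.8459 = 5.427044 m/s^2. 1 g_n = 9.80665 m/s^2, so 5.427044 m/s^2 = 5.427044 / 9.80665 = 0.55340448 g_n ≈ 0.5534 g_n (4 s.f.). Final answer: 0.5534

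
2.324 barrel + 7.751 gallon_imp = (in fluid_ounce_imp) 1 barrel = 0.15898729 m^3, so 2.324 barrel = 2.324 * 0.15898729 = 0.36948647 m^3. 1 gallon_imp = 0.00454609 m^3, so 7.751 gallon_imp = 7.751 * 0.00454609 = 0.035236744 m^3. Sum: 0.36948647 + 0.035236744 = 0.40472322 m^3. 1 fluid_ounce_imp = 2.8413063e-05 m^3, so 0.40472322 m^3 = 0.40472322 / 2.8413063e-05 = 14244.266 fluid_ounce_imp ≈ 1.424e+04 fluid_ounce_imp (4 s.f.). Final answer: 1.424e+04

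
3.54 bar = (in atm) 3.494. Check: 1 bar = 100000 Pa, so 3.54 bar = 3.54 * 100000 = 354000 Pa. 1 atm = 101325 Pa, so 354000 Pa = 354000 / 101325 = 3.4937084 atm ≈ 3.494 atm (4 s.f.).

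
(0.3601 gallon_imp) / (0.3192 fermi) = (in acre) 1 gallon_imp = 0.00454609 m^3, so 0.3601 gallon_imp = 0.3601 * 0.00454609 = 0.001637047 m^3. 1 fermi = 1e-15 m, so 0.3192 fermi = 0.3192 * 1e-15 = 3.192e-16 m. Combine: 0.001637047 m^3 / 3.192e-16 m = 5.1285934e+12 m^2. 1 acre = 4046.8564 m^2, so 5.1285934e+12 m^2 = 5.1285934e+12 / 4046.8564 = 1.267303e+09 acre ≈ 1.267e+09 acre (4 s.f.). Final answer: 1.267e+09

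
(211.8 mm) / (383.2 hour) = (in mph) 1 mm = 0.001 m, so 211.8 mm = 211.8 * 0.001 = 0.2118 m. 1 hour = 3600 s, so 383.2 hour = 383.2 * 3600 = 1379520 s. Combine: 0.2118 m / 1379520 s = 1.5353166e-07 m/s. 1 mph = 0.44704 m/s, so 1.5353166e-07 m/s = 1.5353166e-07 / 0.44704 = 3.4344055e-07 mph ≈ 3.434e-07 mph (4 s.f.). Final answer: 3.434e-07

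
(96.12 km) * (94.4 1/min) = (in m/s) 1 km = 1000 m, so 96.12 km = 96.12 * 1000 = 96120 m. 1 1/min = 0.016666667 Hz, so 94.4 1/min = 94.4 * 0.016666667 = 1.5733333 Hz. Combine: 96120 m * 1.5733333 Hz = 151228.8 m/s. Result: 151228.8 m/s ≈ 1.512e+05 m/s (4 s.f.). Final answer: 1.512e+05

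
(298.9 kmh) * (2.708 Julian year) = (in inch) 1 kmh = 0.27777778 m/s, so 298.9 kmh = 298.9 * 0.27777778 = 83.027778 m/s. 1 Julian year = 31557600 s, so 2.708 Julian year = 2.708 * 31557600 = 85457981 s. Combine: 83.027778 m/s * 85457981 s = 7.0953862e+09 m. 1 inch = 0.0254 m, so 7.0953862e+09 m = 7.0953862e+09 / 0.0254 = 2.7934591e+11 inch ≈ 2.793e+11 inch (4 s.f.). Final answer: 2.793e+11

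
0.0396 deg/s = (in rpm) 0.0066. Check: 1 deg/s = 0.017453293 rad/s, so 0.0396 deg/s = 0.0396 * 0.017453293 = 0.00069115038 rad/s. 1 rpm = 0.10471976 rad/s, so 0.00069115038 rad/s = 0.00069115038 / 0.10471976 = 0.0066 rpm.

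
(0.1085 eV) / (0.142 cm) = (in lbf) 1 eV = 1.6021766e-19 J, so 0.1085 eV = 0.1085 * 1.6021766e-19 = 1.7383616e-20 J. 1 cm = 0.01 m, so 0.142 cm = 0.142 * 0.01 = 0.00142 m. Combine: 1.7383616e-20 J / 0.00142 m = 1.2241983e-17 N. 1 lbf = 4.4482216 N, so 1.2241983e-17 N = 1.2241983e-17 / 4.4482216 = 2.7521074e-18 lbf ≈ 2.752e-18 lbf (4 s.f.). Final answer: 2.752e-18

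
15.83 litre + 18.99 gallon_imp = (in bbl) 0.6426. Check: 1 litre = 0.001 m^3, so 15.83 litre = 15.83 * 0.001 = 0.01583 m^3. 1 gallon_imp = 0.00454609 m^3, so 18.99 gallon_imp = 18.99 * 0.00454609 = 0.086330249 m^3. Sum: 0.01583 + 0.086330249 = 0.10216025 m^3. 1 bbl = 0.15898729 m^3, so 0.10216025 m^3 = 0.10216025 / 0.15898729 = 0.64256864 bbl ≈ 0.6426 bbl (4 s.f.).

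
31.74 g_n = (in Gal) 3.113e+04. Check: 1 g_n = 9.80665 m/s^2, so 31.74 g_n = 31.74 * 9.80665 = 311.26307 m/s^2. 1 Gal = 0.01 m/s^2, so 311.26307 m/s^2 = 311.26307 / 0.01 = 31126.307 Gal ≈ 3.113e+04 Gal (4 s.f.).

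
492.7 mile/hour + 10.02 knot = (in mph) 1 mile/hour = 0.44704 m/s, so 492.7 mile/hour = 492.7 * 0.44704 = 220.25661 m/s. 1 knot = 0.51444444 m/s, so 10.02 knot = 10.02 * 0.51444444 = 5.1547333 m/s. Sum: 220.25661 + 5.1547333 = 225.41134 m/s. 1 mph = 0.44704 m/s, so 225.41134 m/s = 225.41134 / 0.44704 = 504.23081 mph ≈ 504.2 mph (4 s.f.). Final answer: 504.2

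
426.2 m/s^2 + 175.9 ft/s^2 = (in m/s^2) 479.8. Check: 426.2 m/s^2 is already in m/s^2. 1 ft/s^2 = 0.3048 m/s^2, so 175.9 ft/s^2 = 175.9 * 0.3048 = 53.61432 m/s^2. Sum: 426.2 + 53.61432 = 479.81432 m/s^2. Result: 479.81432 m/s^2 ≈ 479.8 m/s^2 (4 s.f.).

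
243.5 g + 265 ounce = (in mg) 7.756e+06. Check: 1 g = 0.001 kg, so 243.5 g = 243.5 * 0.001 = 0.2435 kg. 1 ounce = 0.028349523 kg, so 265 ounce = 265 * 0.028349523 = 7.5126236 kg. Sum: 0.2435 + 7.5126236 = 7.7561236 kg. 1 mg = 1e-06 kg, so 7.7561236 kg = 7.7561236 / 1e-06 = 7756123.6 mg ≈ 7.756e+06 mg (4 s.f.).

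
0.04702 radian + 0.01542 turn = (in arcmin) 0.04702 radian = 0.04702 rad. 1 turn = 6.2831853 rad, so 0.01542 turn = 0.01542 * 6.2831853 = 0.096886717 rad. Sum: 0.04702 + 0.096886717 = 0.14390672 rad. 1 arcmin = 0.00029088821 rad, so 0.14390672 rad = 0.14390672 / 0.00029088821 = 494.71485 arcmin ≈ 494.7 arcmin (4 s.f.). Final answer: 494.7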